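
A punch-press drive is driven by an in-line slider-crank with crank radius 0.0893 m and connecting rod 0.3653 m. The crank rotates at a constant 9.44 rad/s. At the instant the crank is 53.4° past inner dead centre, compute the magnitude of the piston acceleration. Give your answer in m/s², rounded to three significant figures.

ω = 9.44 rad/s
x(θ) = r cosθ + √(L² − r² sin²θ); with ω constant, a = ω²·d²x/dθ².
d²x/dθ² = −r cosθ − r²(cos2θ)/√u − r⁴ sin²2θ/(4u^{3/2}),  u = L² − r² sin²θ = 0.128304 m².
Substituting r = 0.0893 m, L = 0.3653 m, θ = 53.4°: d²x/dθ² = -0.047125 m.
a = ω²·d²x/dθ² = (9.44)²·(-0.047125) = -4.1995 m/s²;  |a| = 4.1995 m/s².

4.20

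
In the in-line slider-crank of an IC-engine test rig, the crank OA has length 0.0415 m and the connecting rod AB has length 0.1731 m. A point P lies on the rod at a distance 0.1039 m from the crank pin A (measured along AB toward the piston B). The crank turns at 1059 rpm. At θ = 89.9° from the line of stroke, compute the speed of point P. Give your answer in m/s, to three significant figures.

4.60

ω = 110.9 rad/s.  Crank-pin speed |V_A| = rω = 4.6023 m/s, perpendicular to OA.
Rod angle: sinφ = −(r/L) sinθ ⇒ φ = -13.872°; ω_rod = −rω cosθ/√(L²−r²sin²θ) = -0.047798 rad/s.
V_P = V_A + ω_rod × AP, with AP = 0.1039 m along the rod.
Components: V_Px = −rω sinθ − a·ω_rod·sinφ = -4.6035 m/s;  V_Py = rω cosθ + a·ω_rod·cosφ = +0.0032111 m/s.
|V_P| = √(V_Px² + V_Py²) = 4.6035 m/s.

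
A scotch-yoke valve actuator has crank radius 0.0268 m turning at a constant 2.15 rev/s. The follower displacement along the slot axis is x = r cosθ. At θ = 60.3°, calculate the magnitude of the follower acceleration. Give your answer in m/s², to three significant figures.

ω = 13.51 rad/s (from 2.15 rev/s).
x = r cosθ ⇒ ẍ = −rω² cosθ (ω constant).
|a| = rω²|cosθ| = 0.0268·(13.51)²·|cos 60.3°| = 2.4231 m/s².

2.42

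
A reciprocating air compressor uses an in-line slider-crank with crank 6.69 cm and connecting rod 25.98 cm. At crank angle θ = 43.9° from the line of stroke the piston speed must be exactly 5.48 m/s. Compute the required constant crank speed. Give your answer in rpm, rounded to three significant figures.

For an in-line slider-crank, |v_piston| = rω|sinθ|·[1 + r cosθ/√(L² − r² sin²θ)].
With r = 0.0669 m, L = 0.2598 m, θ = 43.9°: the bracketed kinematic factor |dx/dθ| = 0.055136 m.
ω = v/|dx/dθ| = 5.48/0.055136 = 99.39 rad/s.
N = 60ω/(2π) = 949.1 rpm.

949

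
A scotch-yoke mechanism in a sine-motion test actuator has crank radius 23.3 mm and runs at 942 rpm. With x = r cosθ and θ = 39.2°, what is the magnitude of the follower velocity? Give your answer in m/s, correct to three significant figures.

ω = 98.65 rad/s (from 942 rpm).
x = r cosθ ⇒ ẋ = −rω sinθ.
|v| = rω|sinθ| = 0.0233·98.65·|sin 39.2°| = 1.4527 m/s.

1.45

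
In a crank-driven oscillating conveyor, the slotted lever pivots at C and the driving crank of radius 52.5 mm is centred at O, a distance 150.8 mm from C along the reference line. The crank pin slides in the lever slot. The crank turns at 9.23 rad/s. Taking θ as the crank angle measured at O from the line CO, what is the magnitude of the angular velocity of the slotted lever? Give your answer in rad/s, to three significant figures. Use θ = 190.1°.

4.69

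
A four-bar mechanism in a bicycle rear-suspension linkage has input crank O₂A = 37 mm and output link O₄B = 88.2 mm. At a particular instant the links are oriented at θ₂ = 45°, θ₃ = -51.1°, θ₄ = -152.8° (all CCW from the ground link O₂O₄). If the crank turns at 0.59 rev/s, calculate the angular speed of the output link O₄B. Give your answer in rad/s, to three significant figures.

1.58

ω₂ = 3.707 rad/s (from 0.59 rev/s).
Differentiating the loop-closure r₂e^{iθ₂}+r₃e^{iθ₃}=r₁+r₄e^{iθ₄} gives r₂ω₂e^{iθ₂}+r₃ω₃e^{iθ₃}=r₄ω₄e^{iθ₄}.
Eliminating the other unknown: ω₄ = r₂ω₂ sin(θ₂−θ₃) / [r₄ sin(θ₄−θ₃)].
Numerator sine = +0.99434; denominator sine = -0.97922.
Result = 0.037·3.707·(+0.99434) / (0.0882·(-0.97922)) = -1.5791 rad/s; magnitude 1.5791 rad/s.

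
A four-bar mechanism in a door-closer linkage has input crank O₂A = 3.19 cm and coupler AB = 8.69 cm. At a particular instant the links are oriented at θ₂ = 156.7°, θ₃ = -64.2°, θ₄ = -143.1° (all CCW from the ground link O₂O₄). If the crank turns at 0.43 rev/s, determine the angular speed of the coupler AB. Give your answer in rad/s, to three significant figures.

0.877

ω₂ = 2.702 rad/s (from 0.43 rev/s).
Differentiating the loop-closure r₂e^{iθ₂}+r₃e^{iθ₃}=r₁+r₄e^{iθ₄} gives r₂ω₂e^{iθ₂}+r₃ω₃e^{iθ₃}=r₄ω₄e^{iθ₄}.
Eliminating the other unknown: ω₃ = r₂ω₂ sin(θ₄−θ₂) / [r₃ sin(θ₃−θ₄)].
Numerator sine = +0.86777; denominator sine = +0.98129.
Result = 0.0319·2.702·(+0.86777) / (0.0869·(+0.98129)) = +0.87705 rad/s; magnitude 0.87705 rad/s.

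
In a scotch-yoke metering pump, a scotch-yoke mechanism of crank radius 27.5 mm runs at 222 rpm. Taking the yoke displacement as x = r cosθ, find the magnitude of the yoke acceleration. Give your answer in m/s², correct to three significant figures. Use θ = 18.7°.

ω = 23.25 rad/s (from 222 rpm).
x = r cosθ ⇒ ẍ = −rω² cosθ (ω constant).
|a| = rω²|cosθ| = 0.0275·(23.25)²·|cos 18.7°| = 14.078 m/s².

14.1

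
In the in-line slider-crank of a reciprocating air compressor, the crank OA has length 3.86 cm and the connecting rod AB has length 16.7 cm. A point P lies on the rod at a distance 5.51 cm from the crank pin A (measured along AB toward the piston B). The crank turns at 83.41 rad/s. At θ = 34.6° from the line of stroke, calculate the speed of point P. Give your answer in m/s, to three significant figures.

2.63

ω = 83.41 rad/s.  Crank-pin speed |V_A| = rω = 3.2196 m/s, perpendicular to OA.
Rod angle: sinφ = −(r/L) sinθ ⇒ φ = -7.542°; ω_rod = −rω cosθ/√(L²−r²sin²θ) = -16.008 rad/s.
V_P = V_A + ω_rod × AP, with AP = 0.0551 m along the rod.
Components: V_Px = −rω sinθ − a·ω_rod·sinφ = -1.944 m/s;  V_Py = rω cosθ + a·ω_rod·cosφ = +1.7758 m/s.
|V_P| = √(V_Px² + V_Py²) = 2.633 m/s.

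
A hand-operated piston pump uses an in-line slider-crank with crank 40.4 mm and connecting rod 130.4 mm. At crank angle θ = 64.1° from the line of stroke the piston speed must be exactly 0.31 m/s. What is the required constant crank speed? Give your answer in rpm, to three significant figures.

71.4

For an in-line slider-crank, |v_piston| = rω|sinθ|·[1 + r cosθ/√(L² − r² sin²θ)].
With r = 0.0404 m, L = 0.1304 m, θ = 64.1°: the bracketed kinematic factor |dx/dθ| = 0.041463 m.
ω = v/|dx/dθ| = 0.31/0.041463 = 7.4765 rad/s.
N = 60ω/(2π) = 71.395 rpm.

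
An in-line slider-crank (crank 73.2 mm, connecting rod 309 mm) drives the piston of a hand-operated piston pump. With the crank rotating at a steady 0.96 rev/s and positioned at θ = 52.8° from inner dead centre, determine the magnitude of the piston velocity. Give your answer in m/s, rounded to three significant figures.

ω = 2π·0.96 = 6.032 rad/s
For an in-line slider-crank, x = r cosθ + √(L² − r² sin²θ), so v = −rω sinθ·[1 + r cosθ/√(L² − r² sin²θ)].
With r = 0.0732 m, L = 0.309 m, θ = 52.8°: √(L² − r² sin²θ) = 0.30345 m.
v = −0.0732·6.032·0.79653·[1 + 0.0732·0.60460/0.30345] = -0.40299 m/s.
|v| = 0.40299 m/s.

0.403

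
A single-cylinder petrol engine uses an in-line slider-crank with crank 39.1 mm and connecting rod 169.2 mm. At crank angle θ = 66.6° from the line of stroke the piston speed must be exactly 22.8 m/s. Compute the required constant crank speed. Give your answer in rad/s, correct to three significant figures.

For an in-line slider-crank, |v_piston| = rω|sinθ|·[1 + r cosθ/√(L² − r² sin²θ)].
With r = 0.0391 m, L = 0.1692 m, θ = 66.6°: the bracketed kinematic factor |dx/dθ| = 0.039254 m.
ω = v/|dx/dθ| = 22.8/0.039254 = 580.83 rad/s.

581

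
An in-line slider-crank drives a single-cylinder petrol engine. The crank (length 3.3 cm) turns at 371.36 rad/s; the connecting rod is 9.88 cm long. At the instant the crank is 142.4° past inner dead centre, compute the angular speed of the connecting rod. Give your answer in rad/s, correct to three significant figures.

ω = 371.4 rad/s
The rod makes angle φ with the slider axis where L sinφ = r sinθ; differentiating, L cosφ·φ̇ = r ω cosθ.
L cosφ = √(L² − r² sin²θ) = 0.096727 m.
|ω_rod| = r ω |cosθ| / √(L² − r² sin²θ) = 0.033·371.4·0.79229/0.096727 = 100.38 rad/s.

100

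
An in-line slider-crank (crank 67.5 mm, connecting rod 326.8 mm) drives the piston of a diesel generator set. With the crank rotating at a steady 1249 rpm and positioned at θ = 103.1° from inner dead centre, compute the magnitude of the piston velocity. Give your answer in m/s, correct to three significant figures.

8.19

ω = 2π·1249/60 = 130.8 rad/s
For an in-line slider-crank, x = r cosθ + √(L² − r² sin²θ), so v = −rω sinθ·[1 + r cosθ/√(L² − r² sin²θ)].
With r = 0.0675 m, L = 0.3268 m, θ = 103.1°: √(L² − r² sin²θ) = 0.32012 m.
v = −0.0675·130.8·0.97398·[1 + 0.0675·-0.22665/0.32012] = -8.1879 m/s.
|v| = 8.1879 m/s.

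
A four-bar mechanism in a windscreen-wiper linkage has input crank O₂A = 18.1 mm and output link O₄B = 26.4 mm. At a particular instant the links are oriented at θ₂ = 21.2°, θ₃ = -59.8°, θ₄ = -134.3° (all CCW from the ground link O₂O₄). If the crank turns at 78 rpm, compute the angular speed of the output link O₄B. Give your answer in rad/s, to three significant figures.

ω₂ = 8.168 rad/s (from 78 rpm).
Differentiating the loop-closure r₂e^{iθ₂}+r₃e^{iθ₃}=r₁+r₄e^{iθ₄} gives r₂ω₂e^{iθ₂}+r₃ω₃e^{iθ₃}=r₄ω₄e^{iθ₄}.
Eliminating the other unknown: ω₄ = r₂ω₂ sin(θ₂−θ₃) / [r₄ sin(θ₄−θ₃)].
Numerator sine = +0.98769; denominator sine = -0.96363.
Result = 0.0181·8.168·(+0.98769) / (0.0264·(-0.96363)) = -5.7399 rad/s; magnitude 5.7399 rad/s.

5.74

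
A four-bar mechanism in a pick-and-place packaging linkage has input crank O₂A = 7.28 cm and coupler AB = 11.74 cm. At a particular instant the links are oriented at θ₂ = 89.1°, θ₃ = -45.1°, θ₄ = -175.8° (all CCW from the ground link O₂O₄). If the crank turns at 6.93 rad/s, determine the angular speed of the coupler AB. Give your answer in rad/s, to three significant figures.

ω₂ = 6.93 rad/s
Differentiating the loop-closure r₂e^{iθ₂}+r₃e^{iθ₃}=r₁+r₄e^{iθ₄} gives r₂ω₂e^{iθ₂}+r₃ω₃e^{iθ₃}=r₄ω₄e^{iθ₄}.
Eliminating the other unknown: ω₃ = r₂ω₂ sin(θ₄−θ₂) / [r₃ sin(θ₃−θ₄)].
Numerator sine = +0.99604; denominator sine = +0.75813.
Result = 0.0728·6.93·(+0.99604) / (0.1174·(+0.75813)) = +5.6458 rad/s; magnitude 5.6458 rad/s.

5.65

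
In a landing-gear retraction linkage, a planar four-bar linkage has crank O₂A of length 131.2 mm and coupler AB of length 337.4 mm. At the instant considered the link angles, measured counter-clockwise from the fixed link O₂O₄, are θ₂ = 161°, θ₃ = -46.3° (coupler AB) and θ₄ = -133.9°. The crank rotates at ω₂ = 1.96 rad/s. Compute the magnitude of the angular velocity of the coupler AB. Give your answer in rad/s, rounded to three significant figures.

ω₂ = 1.96 rad/s
Differentiating the loop-closure r₂e^{iθ₂}+r₃e^{iθ₃}=r₁+r₄e^{iθ₄} gives r₂ω₂e^{iθ₂}+r₃ω₃e^{iθ₃}=r₄ω₄e^{iθ₄}.
Eliminating the other unknown: ω₃ = r₂ω₂ sin(θ₄−θ₂) / [r₃ sin(θ₃−θ₄)].
Numerator sine = +0.90704; denominator sine = +0.99912.
Result = 0.1312·1.96·(+0.90704) / (0.3374·(+0.99912)) = +0.69192 rad/s; magnitude 0.69192 rad/s.

0.692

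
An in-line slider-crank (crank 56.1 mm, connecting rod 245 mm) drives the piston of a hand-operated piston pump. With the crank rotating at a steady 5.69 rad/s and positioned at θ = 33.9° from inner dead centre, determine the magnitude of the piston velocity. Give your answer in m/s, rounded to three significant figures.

0.212

ω = 5.69 rad/s
For an in-line slider-crank, x = r cosθ + √(L² − r² sin²θ), so v = −rω sinθ·[1 + r cosθ/√(L² − r² sin²θ)].
With r = 0.0561 m, L = 0.245 m, θ = 33.9°: √(L² − r² sin²θ) = 0.24299 m.
v = −0.0561·5.69·0.55775·[1 + 0.0561·0.83001/0.24299] = -0.21215 m/s.
|v| = 0.21215 m/s.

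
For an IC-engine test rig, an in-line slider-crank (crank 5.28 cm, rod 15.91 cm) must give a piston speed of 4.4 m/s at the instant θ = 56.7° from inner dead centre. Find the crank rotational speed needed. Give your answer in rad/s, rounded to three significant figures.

For an in-line slider-crank, |v_piston| = rω|sinθ|·[1 + r cosθ/√(L² − r² sin²θ)].
With r = 0.0528 m, L = 0.1591 m, θ = 56.7°: the bracketed kinematic factor |dx/dθ| = 0.0525 m.
ω = v/|dx/dθ| = 4.4/0.0525 = 83.81 rad/s.

83.8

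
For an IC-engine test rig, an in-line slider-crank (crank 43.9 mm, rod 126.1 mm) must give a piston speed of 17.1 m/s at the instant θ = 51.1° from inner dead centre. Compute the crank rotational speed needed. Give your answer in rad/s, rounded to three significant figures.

408

For an in-line slider-crank, |v_piston| = rω|sinθ|·[1 + r cosθ/√(L² − r² sin²θ)].
With r = 0.0439 m, L = 0.1261 m, θ = 51.1°: the bracketed kinematic factor |dx/dθ| = 0.041924 m.
ω = v/|dx/dθ| = 17.1/0.041924 = 407.88 rad/s.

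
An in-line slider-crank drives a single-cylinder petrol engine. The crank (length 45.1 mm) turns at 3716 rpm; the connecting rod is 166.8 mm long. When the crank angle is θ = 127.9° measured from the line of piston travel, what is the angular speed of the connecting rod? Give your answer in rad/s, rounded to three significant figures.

ω = 389.1 rad/s (converted from 3716 rpm).
The rod makes angle φ with the slider axis where L sinφ = r sinθ; differentiating, L cosφ·φ̇ = r ω cosθ.
L cosφ = √(L² − r² sin²θ) = 0.16296 m.
|ω_rod| = r ω |cosθ| / √(L² − r² sin²θ) = 0.0451·389.1·0.61429/0.16296 = 66.156 rad/s.

66.2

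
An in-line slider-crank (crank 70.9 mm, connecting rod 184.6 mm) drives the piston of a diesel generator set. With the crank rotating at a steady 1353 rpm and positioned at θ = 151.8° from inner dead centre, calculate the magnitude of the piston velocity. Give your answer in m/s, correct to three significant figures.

3.11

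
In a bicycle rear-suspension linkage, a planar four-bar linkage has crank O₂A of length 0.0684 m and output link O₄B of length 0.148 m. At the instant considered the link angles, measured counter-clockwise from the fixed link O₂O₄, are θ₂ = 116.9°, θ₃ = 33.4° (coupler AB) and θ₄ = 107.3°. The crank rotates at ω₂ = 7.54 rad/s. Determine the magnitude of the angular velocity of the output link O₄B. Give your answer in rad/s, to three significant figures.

3.60

ω₂ = 7.54 rad/s
Differentiating the loop-closure r₂e^{iθ₂}+r₃e^{iθ₃}=r₁+r₄e^{iθ₄} gives r₂ω₂e^{iθ₂}+r₃ω₃e^{iθ₃}=r₄ω₄e^{iθ₄}.
Eliminating the other unknown: ω₄ = r₂ω₂ sin(θ₂−θ₃) / [r₄ sin(θ₄−θ₃)].
Numerator sine = +0.99357; denominator sine = +0.96078.
Result = 0.0684·7.54·(+0.99357) / (0.148·(+0.96078)) = +3.6036 rad/s; magnitude 3.6036 rad/s.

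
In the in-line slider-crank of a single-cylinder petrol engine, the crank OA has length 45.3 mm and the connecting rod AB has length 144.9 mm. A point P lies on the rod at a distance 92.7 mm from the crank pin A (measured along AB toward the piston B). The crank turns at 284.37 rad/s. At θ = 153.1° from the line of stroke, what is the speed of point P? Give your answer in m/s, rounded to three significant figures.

6.32

ω = 284.4 rad/s.  Crank-pin speed |V_A| = rω = 12.882 m/s, perpendicular to OA.
Rod angle: sinφ = −(r/L) sinθ ⇒ φ = -8.131°; ω_rod = −rω cosθ/√(L²−r²sin²θ) = +80.088 rad/s.
V_P = V_A + ω_rod × AP, with AP = 0.0927 m along the rod.
Components: V_Px = −rω sinθ − a·ω_rod·sinφ = -4.7781 m/s;  V_Py = rω cosθ + a·ω_rod·cosφ = -4.1386 m/s.
|V_P| = √(V_Px² + V_Py²) = 6.3213 m/s.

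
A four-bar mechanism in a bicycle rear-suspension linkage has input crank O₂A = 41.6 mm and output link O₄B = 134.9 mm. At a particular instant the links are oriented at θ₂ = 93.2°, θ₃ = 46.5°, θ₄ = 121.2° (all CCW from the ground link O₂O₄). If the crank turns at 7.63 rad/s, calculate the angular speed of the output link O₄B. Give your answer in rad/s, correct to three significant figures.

1.78

ω₂ = 7.63 rad/s
Differentiating the loop-closure r₂e^{iθ₂}+r₃e^{iθ₃}=r₁+r₄e^{iθ₄} gives r₂ω₂e^{iθ₂}+r₃ω₃e^{iθ₃}=r₄ω₄e^{iθ₄}.
Eliminating the other unknown: ω₄ = r₂ω₂ sin(θ₂−θ₃) / [r₄ sin(θ₄−θ₃)].
Numerator sine = +0.72777; denominator sine = +0.96456.
Result = 0.0416·7.63·(+0.72777) / (0.1349·(+0.96456)) = +1.7753 rad/s; magnitude 1.7753 rad/s.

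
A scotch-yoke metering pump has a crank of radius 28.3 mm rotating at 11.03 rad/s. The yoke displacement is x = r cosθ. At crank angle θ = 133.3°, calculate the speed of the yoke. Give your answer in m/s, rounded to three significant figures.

ω = 11.03 rad/s
x = r cosθ ⇒ ẋ = −rω sinθ.
|v| = rω|sinθ| = 0.0283·11.03·|sin 133.3°| = 0.22717 m/s.

0.227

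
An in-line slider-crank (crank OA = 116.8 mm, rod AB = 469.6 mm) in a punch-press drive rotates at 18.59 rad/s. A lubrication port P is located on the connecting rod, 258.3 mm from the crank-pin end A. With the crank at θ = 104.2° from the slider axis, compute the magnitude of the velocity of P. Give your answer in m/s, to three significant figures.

ω = 18.59 rad/s.  Crank-pin speed |V_A| = rω = 2.1713 m/s, perpendicular to OA.
Rod angle: sinφ = −(r/L) sinθ ⇒ φ = -13.953°; ω_rod = −rω cosθ/√(L²−r²sin²θ) = +1.1687 rad/s.
V_P = V_A + ω_rod × AP, with AP = 0.2583 m along the rod.
Components: V_Px = −rω sinθ − a·ω_rod·sinφ = -2.0322 m/s;  V_Py = rω cosθ + a·ω_rod·cosφ = -0.23966 m/s.
|V_P| = √(V_Px² + V_Py²) = 2.0463 m/s.

2.05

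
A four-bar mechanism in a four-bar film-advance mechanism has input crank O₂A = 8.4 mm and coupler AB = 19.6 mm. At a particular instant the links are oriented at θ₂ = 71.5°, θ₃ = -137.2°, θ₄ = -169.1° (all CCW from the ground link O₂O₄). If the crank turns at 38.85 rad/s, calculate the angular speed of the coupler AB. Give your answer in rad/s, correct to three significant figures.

27.5

ω₂ = 38.85 rad/s
Differentiating the loop-closure r₂e^{iθ₂}+r₃e^{iθ₃}=r₁+r₄e^{iθ₄} gives r₂ω₂e^{iθ₂}+r₃ω₃e^{iθ₃}=r₄ω₄e^{iθ₄}.
Eliminating the other unknown: ω₃ = r₂ω₂ sin(θ₄−θ₂) / [r₃ sin(θ₃−θ₄)].
Numerator sine = +0.87121; denominator sine = +0.52844.
Result = 0.0084·38.85·(+0.87121) / (0.0196·(+0.52844)) = +27.45 rad/s; magnitude 27.45 rad/s.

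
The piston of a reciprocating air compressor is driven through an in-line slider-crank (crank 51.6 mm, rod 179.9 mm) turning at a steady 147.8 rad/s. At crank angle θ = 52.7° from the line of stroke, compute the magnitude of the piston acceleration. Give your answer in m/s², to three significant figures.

ω = 147.8 rad/s
x(θ) = r cosθ + √(L² − r² sin²θ); with ω constant, a = ω²·d²x/dθ².
d²x/dθ² = −r cosθ − r²(cos2θ)/√u − r⁴ sin²2θ/(4u^{3/2}),  u = L² − r² sin²θ = 0.0306792 m².
Substituting r = 0.0516 m, L = 0.1799 m, θ = 52.7°: d²x/dθ² = -0.027539 m.
a = ω²·d²x/dθ² = (147.8)²·(-0.027539) = -601.58 m/s²;  |a| = 601.58 m/s².

602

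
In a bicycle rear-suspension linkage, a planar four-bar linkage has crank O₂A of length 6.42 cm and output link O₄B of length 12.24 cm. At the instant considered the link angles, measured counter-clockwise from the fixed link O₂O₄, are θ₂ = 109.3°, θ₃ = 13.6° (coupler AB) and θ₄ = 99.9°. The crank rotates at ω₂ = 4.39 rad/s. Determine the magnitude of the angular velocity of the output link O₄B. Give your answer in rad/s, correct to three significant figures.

ω₂ = 4.39 rad/s
Differentiating the loop-closure r₂e^{iθ₂}+r₃e^{iθ₃}=r₁+r₄e^{iθ₄} gives r₂ω₂e^{iθ₂}+r₃ω₃e^{iθ₃}=r₄ω₄e^{iθ₄}.
Eliminating the other unknown: ω₄ = r₂ω₂ sin(θ₂−θ₃) / [r₄ sin(θ₄−θ₃)].
Numerator sine = +0.99506; denominator sine = +0.99792.
Result = 0.0642·4.39·(+0.99506) / (0.1224·(+0.99792)) = +2.296 rad/s; magnitude 2.296 rad/s.

2.30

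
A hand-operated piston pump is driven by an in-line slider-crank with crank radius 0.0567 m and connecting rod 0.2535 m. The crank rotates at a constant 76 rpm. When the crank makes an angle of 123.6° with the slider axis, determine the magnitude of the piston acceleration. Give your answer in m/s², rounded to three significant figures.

ω = 2π·76/60 = 7.959 rad/s
x(θ) = r cosθ + √(L² − r² sin²θ); with ω constant, a = ω²·d²x/dθ².
d²x/dθ² = −r cosθ − r²(cos2θ)/√u − r⁴ sin²2θ/(4u^{3/2}),  u = L² − r² sin²θ = 0.0620319 m².
Substituting r = 0.0567 m, L = 0.2535 m, θ = 123.6°: d²x/dθ² = +0.036237 m.
a = ω²·d²x/dθ² = (7.959)²·(+0.036237) = +2.2953 m/s²;  |a| = 2.2953 m/s².

2.30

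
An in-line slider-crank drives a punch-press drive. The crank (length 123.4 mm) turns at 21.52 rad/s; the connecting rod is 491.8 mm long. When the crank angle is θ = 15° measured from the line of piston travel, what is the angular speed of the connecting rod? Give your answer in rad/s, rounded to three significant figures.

5.23

ω = 21.52 rad/s
The rod makes angle φ with the slider axis where L sinφ = r sinθ; differentiating, L cosφ·φ̇ = r ω cosθ.
L cosφ = √(L² − r² sin²θ) = 0.49076 m.
|ω_rod| = r ω |cosθ| / √(L² − r² sin²θ) = 0.1234·21.52·0.96593/0.49076 = 5.2267 rad/s.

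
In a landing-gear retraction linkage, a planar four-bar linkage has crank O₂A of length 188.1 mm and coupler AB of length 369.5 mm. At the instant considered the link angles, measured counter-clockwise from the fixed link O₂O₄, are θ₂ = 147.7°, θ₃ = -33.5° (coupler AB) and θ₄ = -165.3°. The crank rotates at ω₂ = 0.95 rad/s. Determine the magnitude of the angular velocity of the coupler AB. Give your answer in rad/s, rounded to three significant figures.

0.474

ω₂ = 0.95 rad/s
Differentiating the loop-closure r₂e^{iθ₂}+r₃e^{iθ₃}=r₁+r₄e^{iθ₄} gives r₂ω₂e^{iθ₂}+r₃ω₃e^{iθ₃}=r₄ω₄e^{iθ₄}.
Eliminating the other unknown: ω₃ = r₂ω₂ sin(θ₄−θ₂) / [r₃ sin(θ₃−θ₄)].
Numerator sine = +0.73135; denominator sine = +0.74548.
Result = 0.1881·0.95·(+0.73135) / (0.3695·(+0.74548)) = +0.47445 rad/s; magnitude 0.47445 rad/s.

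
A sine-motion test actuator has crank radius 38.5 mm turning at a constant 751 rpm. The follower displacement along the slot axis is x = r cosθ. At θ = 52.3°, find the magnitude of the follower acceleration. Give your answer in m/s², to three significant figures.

ω = 78.64 rad/s (from 751 rpm).
x = r cosθ ⇒ ẍ = −rω² cosθ (ω constant).
|a| = rω²|cosθ| = 0.0385·(78.64)²·|cos 52.3°| = 145.62 m/s².

146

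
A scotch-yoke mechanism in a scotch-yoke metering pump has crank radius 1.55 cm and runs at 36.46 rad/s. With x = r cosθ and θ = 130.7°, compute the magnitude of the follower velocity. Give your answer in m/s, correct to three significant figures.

0.428

ω = 36.46 rad/s
x = r cosθ ⇒ ẋ = −rω sinθ.
|v| = rω|sinθ| = 0.0155·36.46·|sin 130.7°| = 0.42844 m/s.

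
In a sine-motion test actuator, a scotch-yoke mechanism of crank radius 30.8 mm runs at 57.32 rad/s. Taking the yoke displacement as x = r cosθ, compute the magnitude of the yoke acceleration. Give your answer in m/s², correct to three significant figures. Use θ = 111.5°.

37.1

ω = 57.32 rad/s
x = r cosθ ⇒ ẍ = −rω² cosθ (ω constant).
|a| = rω²|cosθ| = 0.0308·(57.32)²·|cos 111.5°| = 37.088 m/s².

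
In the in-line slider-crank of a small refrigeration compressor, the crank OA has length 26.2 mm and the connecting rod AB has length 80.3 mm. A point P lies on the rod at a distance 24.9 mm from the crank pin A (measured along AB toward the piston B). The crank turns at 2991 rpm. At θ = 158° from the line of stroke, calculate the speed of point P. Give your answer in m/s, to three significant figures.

5.94

ω = 313.2 rad/s.  Crank-pin speed |V_A| = rω = 8.2063 m/s, perpendicular to OA.
Rod angle: sinφ = −(r/L) sinθ ⇒ φ = -7.021°; ω_rod = −rω cosθ/√(L²−r²sin²θ) = +95.47 rad/s.
V_P = V_A + ω_rod × AP, with AP = 0.0249 m along the rod.
Components: V_Px = −rω sinθ − a·ω_rod·sinφ = -2.7836 m/s;  V_Py = rω cosθ + a·ω_rod·cosφ = -5.2494 m/s.
|V_P| = √(V_Px² + V_Py²) = 5.9417 m/s.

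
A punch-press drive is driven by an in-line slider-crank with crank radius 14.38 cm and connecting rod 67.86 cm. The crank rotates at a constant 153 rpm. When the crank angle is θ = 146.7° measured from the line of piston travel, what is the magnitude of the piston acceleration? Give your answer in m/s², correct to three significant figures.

27.7

ω = 2π·153/60 = 16.02 rad/s
x(θ) = r cosθ + √(L² − r² sin²θ); with ω constant, a = ω²·d²x/dθ².
d²x/dθ² = −r cosθ − r²(cos2θ)/√u − r⁴ sin²2θ/(4u^{3/2}),  u = L² − r² sin²θ = 0.454265 m².
Substituting r = 0.1438 m, L = 0.6786 m, θ = 146.7°: d²x/dθ² = +0.10771 m.
a = ω²·d²x/dθ² = (16.02)²·(+0.10771) = +27.65 m/s²;  |a| = 27.65 m/s².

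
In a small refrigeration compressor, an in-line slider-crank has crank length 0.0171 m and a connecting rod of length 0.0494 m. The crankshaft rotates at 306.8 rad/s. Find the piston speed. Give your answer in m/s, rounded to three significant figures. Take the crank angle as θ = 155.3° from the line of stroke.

1.50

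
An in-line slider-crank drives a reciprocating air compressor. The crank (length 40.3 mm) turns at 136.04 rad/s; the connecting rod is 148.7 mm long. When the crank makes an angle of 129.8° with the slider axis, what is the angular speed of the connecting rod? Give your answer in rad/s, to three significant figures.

24.1

ω = 136 rad/s
The rod makes angle φ with the slider axis where L sinφ = r sinθ; differentiating, L cosφ·φ̇ = r ω cosθ.
L cosφ = √(L² − r² sin²θ) = 0.14544 m.
|ω_rod| = r ω |cosθ| / √(L² − r² sin²θ) = 0.0403·136·0.64011/0.14544 = 24.129 rad/s.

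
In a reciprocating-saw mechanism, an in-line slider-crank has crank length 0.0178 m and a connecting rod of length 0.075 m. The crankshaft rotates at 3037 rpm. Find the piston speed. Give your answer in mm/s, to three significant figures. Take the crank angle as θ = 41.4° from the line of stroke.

4420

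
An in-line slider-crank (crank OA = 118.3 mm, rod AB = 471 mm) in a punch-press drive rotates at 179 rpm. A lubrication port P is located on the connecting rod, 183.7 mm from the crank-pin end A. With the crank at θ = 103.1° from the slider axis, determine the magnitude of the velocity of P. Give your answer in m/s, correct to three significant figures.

2.13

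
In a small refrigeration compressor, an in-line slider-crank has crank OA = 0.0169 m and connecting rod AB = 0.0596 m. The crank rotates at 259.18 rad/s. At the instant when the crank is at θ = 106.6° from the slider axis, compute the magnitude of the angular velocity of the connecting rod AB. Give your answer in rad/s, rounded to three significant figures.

21.8

ω = 259.2 rad/s
The rod makes angle φ with the slider axis where L sinφ = r sinθ; differentiating, L cosφ·φ̇ = r ω cosθ.
L cosφ = √(L² − r² sin²θ) = 0.057357 m.
|ω_rod| = r ω |cosθ| / √(L² − r² sin²θ) = 0.0169·259.2·0.28569/0.057357 = 21.817 rad/s.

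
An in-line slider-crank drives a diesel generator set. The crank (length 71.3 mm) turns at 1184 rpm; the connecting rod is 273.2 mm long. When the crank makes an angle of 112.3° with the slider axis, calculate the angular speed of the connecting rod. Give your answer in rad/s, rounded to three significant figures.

12.7

ω = 124 rad/s (converted from 1184 rpm).
The rod makes angle φ with the slider axis where L sinφ = r sinθ; differentiating, L cosφ·φ̇ = r ω cosθ.
L cosφ = √(L² − r² sin²θ) = 0.26512 m.
|ω_rod| = r ω |cosθ| / √(L² − r² sin²θ) = 0.0713·124·0.37946/0.26512 = 12.653 rad/s.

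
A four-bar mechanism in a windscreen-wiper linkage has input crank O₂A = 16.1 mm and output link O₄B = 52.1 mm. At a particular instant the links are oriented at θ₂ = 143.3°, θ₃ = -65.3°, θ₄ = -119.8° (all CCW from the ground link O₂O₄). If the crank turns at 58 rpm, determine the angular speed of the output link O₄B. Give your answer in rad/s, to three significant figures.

1.10

ω₂ = 6.074 rad/s (from 58 rpm).
Differentiating the loop-closure r₂e^{iθ₂}+r₃e^{iθ₃}=r₁+r₄e^{iθ₄} gives r₂ω₂e^{iθ₂}+r₃ω₃e^{iθ₃}=r₄ω₄e^{iθ₄}.
Eliminating the other unknown: ω₄ = r₂ω₂ sin(θ₂−θ₃) / [r₄ sin(θ₄−θ₃)].
Numerator sine = -0.47869; denominator sine = -0.81412.
Result = 0.0161·6.074·(-0.47869) / (0.0521·(-0.81412)) = +1.1036 rad/s; magnitude 1.1036 rad/s.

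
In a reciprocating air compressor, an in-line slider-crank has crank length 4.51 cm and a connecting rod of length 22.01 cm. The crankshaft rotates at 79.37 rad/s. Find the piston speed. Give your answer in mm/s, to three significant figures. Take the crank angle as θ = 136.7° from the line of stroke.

2090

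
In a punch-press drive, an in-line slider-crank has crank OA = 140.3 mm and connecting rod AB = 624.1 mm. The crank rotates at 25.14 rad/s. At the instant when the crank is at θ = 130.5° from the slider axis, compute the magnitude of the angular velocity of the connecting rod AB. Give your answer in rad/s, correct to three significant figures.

ω = 25.14 rad/s
The rod makes angle φ with the slider axis where L sinφ = r sinθ; differentiating, L cosφ·φ̇ = r ω cosθ.
L cosφ = √(L² − r² sin²θ) = 0.61491 m.
|ω_rod| = r ω |cosθ| / √(L² − r² sin²θ) = 0.1403·25.14·0.64945/0.61491 = 3.7252 rad/s.

3.73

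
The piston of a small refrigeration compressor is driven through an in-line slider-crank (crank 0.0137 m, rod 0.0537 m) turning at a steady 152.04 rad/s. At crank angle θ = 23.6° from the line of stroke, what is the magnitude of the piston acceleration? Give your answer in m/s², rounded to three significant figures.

346

ω = 152 rad/s
x(θ) = r cosθ + √(L² − r² sin²θ); with ω constant, a = ω²·d²x/dθ².
d²x/dθ² = −r cosθ − r²(cos2θ)/√u − r⁴ sin²2θ/(4u^{3/2}),  u = L² − r² sin²θ = 0.00285361 m².
Substituting r = 0.0137 m, L = 0.0537 m, θ = 23.6°: d²x/dθ² = -0.014973 m.
a = ω²·d²x/dθ² = (152)²·(-0.014973) = -346.11 m/s²;  |a| = 346.11 m/s².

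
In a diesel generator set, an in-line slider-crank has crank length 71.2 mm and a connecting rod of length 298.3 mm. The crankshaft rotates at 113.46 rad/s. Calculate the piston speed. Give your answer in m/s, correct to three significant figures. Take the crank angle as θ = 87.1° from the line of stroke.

ω = 113.5 rad/s
For an in-line slider-crank, x = r cosθ + √(L² − r² sin²θ), so v = −rω sinθ·[1 + r cosθ/√(L² − r² sin²θ)].
With r = 0.0712 m, L = 0.2983 m, θ = 87.1°: √(L² − r² sin²θ) = 0.2897 m.
v = −0.0712·113.5·0.99872·[1 + 0.0712·0.05059/0.2897] = -8.1683 m/s.
|v| = 8.1683 m/s.

8.17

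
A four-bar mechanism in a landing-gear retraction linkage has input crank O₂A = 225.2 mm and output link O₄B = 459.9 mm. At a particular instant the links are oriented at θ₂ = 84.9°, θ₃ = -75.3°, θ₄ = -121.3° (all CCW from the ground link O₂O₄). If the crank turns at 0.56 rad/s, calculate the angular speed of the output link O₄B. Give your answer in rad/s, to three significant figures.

0.129

ω₂ = 0.56 rad/s
Differentiating the loop-closure r₂e^{iθ₂}+r₃e^{iθ₃}=r₁+r₄e^{iθ₄} gives r₂ω₂e^{iθ₂}+r₃ω₃e^{iθ₃}=r₄ω₄e^{iθ₄}.
Eliminating the other unknown: ω₄ = r₂ω₂ sin(θ₂−θ₃) / [r₄ sin(θ₄−θ₃)].
Numerator sine = +0.33874; denominator sine = -0.71934.
Result = 0.2252·0.56·(+0.33874) / (0.4599·(-0.71934)) = -0.12913 rad/s; magnitude 0.12913 rad/s.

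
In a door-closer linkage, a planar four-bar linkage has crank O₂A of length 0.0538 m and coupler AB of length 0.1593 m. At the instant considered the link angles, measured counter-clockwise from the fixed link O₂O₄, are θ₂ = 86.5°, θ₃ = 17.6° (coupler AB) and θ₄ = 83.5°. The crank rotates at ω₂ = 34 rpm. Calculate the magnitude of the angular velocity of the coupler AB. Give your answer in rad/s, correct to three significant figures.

0.0689

ω₂ = 3.56 rad/s (from 34 rpm).
Differentiating the loop-closure r₂e^{iθ₂}+r₃e^{iθ₃}=r₁+r₄e^{iθ₄} gives r₂ω₂e^{iθ₂}+r₃ω₃e^{iθ₃}=r₄ω₄e^{iθ₄}.
Eliminating the other unknown: ω₃ = r₂ω₂ sin(θ₄−θ₂) / [r₃ sin(θ₃−θ₄)].
Numerator sine = -0.05234; denominator sine = -0.91283.
Result = 0.0538·3.56·(-0.05234) / (0.1593·(-0.91283)) = +0.068942 rad/s; magnitude 0.068942 rad/s.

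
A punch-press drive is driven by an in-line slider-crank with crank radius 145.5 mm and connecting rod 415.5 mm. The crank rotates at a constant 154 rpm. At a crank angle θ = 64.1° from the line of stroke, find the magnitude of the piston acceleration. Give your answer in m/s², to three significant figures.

ω = 2π·154/60 = 16.13 rad/s
x(θ) = r cosθ + √(L² − r² sin²θ); with ω constant, a = ω²·d²x/dθ².
d²x/dθ² = −r cosθ − r²(cos2θ)/√u − r⁴ sin²2θ/(4u^{3/2}),  u = L² − r² sin²θ = 0.155509 m².
Substituting r = 0.1455 m, L = 0.4155 m, θ = 64.1°: d²x/dθ² = -0.031484 m.
a = ω²·d²x/dθ² = (16.13)²·(-0.031484) = -8.1882 m/s²;  |a| = 8.1882 m/s².

8.19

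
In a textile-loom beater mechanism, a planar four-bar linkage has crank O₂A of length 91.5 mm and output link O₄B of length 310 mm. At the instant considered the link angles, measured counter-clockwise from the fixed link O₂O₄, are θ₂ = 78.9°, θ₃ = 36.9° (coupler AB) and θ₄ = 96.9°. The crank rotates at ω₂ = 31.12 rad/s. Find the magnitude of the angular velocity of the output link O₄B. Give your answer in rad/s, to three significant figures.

7.10

ω₂ = 31.12 rad/s
Differentiating the loop-closure r₂e^{iθ₂}+r₃e^{iθ₃}=r₁+r₄e^{iθ₄} gives r₂ω₂e^{iθ₂}+r₃ω₃e^{iθ₃}=r₄ω₄e^{iθ₄}.
Eliminating the other unknown: ω₄ = r₂ω₂ sin(θ₂−θ₃) / [r₄ sin(θ₄−θ₃)].
Numerator sine = +0.66913; denominator sine = +0.86603.
Result = 0.0915·31.12·(+0.66913) / (0.31·(+0.86603)) = +7.0971 rad/s; magnitude 7.0971 rad/s.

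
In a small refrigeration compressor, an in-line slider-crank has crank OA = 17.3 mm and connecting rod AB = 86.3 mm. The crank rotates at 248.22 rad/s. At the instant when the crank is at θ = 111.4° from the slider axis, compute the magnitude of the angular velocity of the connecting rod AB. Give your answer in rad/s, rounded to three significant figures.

18.5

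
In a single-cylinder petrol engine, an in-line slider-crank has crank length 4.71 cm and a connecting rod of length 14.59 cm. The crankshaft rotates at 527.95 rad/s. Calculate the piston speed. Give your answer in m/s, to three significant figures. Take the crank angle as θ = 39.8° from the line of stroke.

20.0

ω = 528 rad/s
For an in-line slider-crank, x = r cosθ + √(L² − r² sin²θ), so v = −rω sinθ·[1 + r cosθ/√(L² − r² sin²θ)].
With r = 0.0471 m, L = 0.1459 m, θ = 39.8°: √(L² − r² sin²θ) = 0.14275 m.
v = −0.0471·528·0.64011·[1 + 0.0471·0.76828/0.14275] = -19.952 m/s.
|v| = 19.952 m/s.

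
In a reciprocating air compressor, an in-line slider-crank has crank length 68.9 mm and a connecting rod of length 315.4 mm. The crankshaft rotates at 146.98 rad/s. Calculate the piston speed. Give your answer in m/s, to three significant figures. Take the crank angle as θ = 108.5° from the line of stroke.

ω = 147 rad/s
For an in-line slider-crank, x = r cosθ + √(L² − r² sin²θ), so v = −rω sinθ·[1 + r cosθ/√(L² − r² sin²θ)].
With r = 0.0689 m, L = 0.3154 m, θ = 108.5°: √(L² − r² sin²θ) = 0.30856 m.
v = −0.0689·147·0.94832·[1 + 0.0689·-0.31730/0.30856] = -8.9232 m/s.
|v| = 8.9232 m/s.

8.92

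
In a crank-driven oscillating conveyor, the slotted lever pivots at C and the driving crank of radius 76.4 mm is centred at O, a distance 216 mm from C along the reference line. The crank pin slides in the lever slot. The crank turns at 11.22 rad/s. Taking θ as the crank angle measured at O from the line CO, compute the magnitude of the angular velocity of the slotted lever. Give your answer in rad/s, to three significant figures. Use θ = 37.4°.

ω = 11.22 rad/s
Crank pin A relative to C: A = (d + r cosθ, r sinθ); lever angle φ = atan2(r sinθ, d + r cosθ).
Differentiating tanφ: φ̇ = rω(d cosθ + r)/(d² + r² + 2dr cosθ).
d² + r² + 2dr cosθ = |CA|² = 0.0787125 m²;  d cosθ + r = +0.24799 m.
|ω_lever| = |0.0764·11.22·+0.24799| / 0.0787125 = 2.7007 rad/s.

2.70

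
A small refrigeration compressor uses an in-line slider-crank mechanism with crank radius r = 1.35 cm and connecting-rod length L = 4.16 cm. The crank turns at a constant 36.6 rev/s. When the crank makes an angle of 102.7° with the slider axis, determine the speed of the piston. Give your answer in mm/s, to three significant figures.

ω = 2π·36.6 = 230 rad/s
For an in-line slider-crank, x = r cosθ + √(L² − r² sin²θ), so v = −rω sinθ·[1 + r cosθ/√(L² − r² sin²θ)].
With r = 0.0135 m, L = 0.0416 m, θ = 102.7°: √(L² − r² sin²θ) = 0.03946 m.
v = −0.0135·230·0.97553·[1 + 0.0135·-0.21985/0.03946] = -2.8008 m/s.
|v| = 2.8008 m/s = 2800.8 mm/s.

2800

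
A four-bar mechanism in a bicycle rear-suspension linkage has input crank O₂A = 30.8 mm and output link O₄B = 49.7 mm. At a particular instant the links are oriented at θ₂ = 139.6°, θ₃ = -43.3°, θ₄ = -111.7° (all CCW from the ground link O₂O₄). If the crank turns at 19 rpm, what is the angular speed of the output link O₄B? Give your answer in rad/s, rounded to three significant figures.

0.0671

ω₂ = 1.99 rad/s (from 19 rpm).
Differentiating the loop-closure r₂e^{iθ₂}+r₃e^{iθ₃}=r₁+r₄e^{iθ₄} gives r₂ω₂e^{iθ₂}+r₃ω₃e^{iθ₃}=r₄ω₄e^{iθ₄}.
Eliminating the other unknown: ω₄ = r₂ω₂ sin(θ₂−θ₃) / [r₄ sin(θ₄−θ₃)].
Numerator sine = -0.05059; denominator sine = -0.92978.
Result = 0.0308·1.99·(-0.05059) / (0.0497·(-0.92978)) = +0.067095 rad/s; magnitude 0.067095 rad/s.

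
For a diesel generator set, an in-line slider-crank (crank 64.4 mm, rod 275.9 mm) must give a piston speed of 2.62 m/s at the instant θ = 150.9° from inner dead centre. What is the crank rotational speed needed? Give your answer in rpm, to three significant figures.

1010

For an in-line slider-crank, |v_piston| = rω|sinθ|·[1 + r cosθ/√(L² − r² sin²θ)].
With r = 0.0644 m, L = 0.2759 m, θ = 150.9°: the bracketed kinematic factor |dx/dθ| = 0.024891 m.
ω = v/|dx/dθ| = 2.62/0.024891 = 105.26 rad/s.
N = 60ω/(2π) = 1005.2 rpm.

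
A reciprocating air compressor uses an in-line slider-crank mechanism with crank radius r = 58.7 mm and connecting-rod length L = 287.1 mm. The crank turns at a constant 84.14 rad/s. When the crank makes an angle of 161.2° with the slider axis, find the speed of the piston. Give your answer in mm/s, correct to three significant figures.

1280

ω = 84.14 rad/s
For an in-line slider-crank, x = r cosθ + √(L² − r² sin²θ), so v = −rω sinθ·[1 + r cosθ/√(L² − r² sin²θ)].
With r = 0.0587 m, L = 0.2871 m, θ = 161.2°: √(L² − r² sin²θ) = 0.28648 m.
v = −0.0587·84.14·0.32227·[1 + 0.0587·-0.94665/0.28648] = -1.2829 m/s.
|v| = 1.2829 m/s = 1282.9 mm/s.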